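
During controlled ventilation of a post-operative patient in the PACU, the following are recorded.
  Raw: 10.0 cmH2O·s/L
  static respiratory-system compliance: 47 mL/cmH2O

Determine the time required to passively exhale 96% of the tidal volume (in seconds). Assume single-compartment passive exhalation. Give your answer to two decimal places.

1.51

τ = R × C = 10.0 × 47 mL/cmH2O = 10.0 × 0.047 L/cmH2O = 0.47 s.
Exhaled fraction f = 1 − e^(−t/τ) → t = −τ·ln(1 − f) = −0.47·ln(0.04) = 1.513 s.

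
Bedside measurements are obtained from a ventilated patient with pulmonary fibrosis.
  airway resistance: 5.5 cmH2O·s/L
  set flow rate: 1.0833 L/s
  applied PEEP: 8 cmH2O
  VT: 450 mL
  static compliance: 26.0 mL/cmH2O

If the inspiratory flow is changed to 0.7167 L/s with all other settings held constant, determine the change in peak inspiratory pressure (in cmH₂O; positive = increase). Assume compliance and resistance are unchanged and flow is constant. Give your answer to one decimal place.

PIP = Vt/C + R·V̇ + PEEP (constant-flow equation of motion).
Only the resistive term changes: ΔPIP = R × ΔV̇ = 5.5 × (0.7167 − 1.0833) = 5.5 × -0.3666 = -2.016 cmH2O.

-2.0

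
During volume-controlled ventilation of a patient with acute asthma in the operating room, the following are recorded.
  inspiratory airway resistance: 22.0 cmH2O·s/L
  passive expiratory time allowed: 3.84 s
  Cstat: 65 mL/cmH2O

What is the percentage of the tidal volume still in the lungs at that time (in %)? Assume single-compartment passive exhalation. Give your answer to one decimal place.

6.8

τ = R × C = 22.0 × 65 mL/cmH2O = 22.0 × 0.065 L/cmH2O = 1.43 s.
Passive exhalation: V(t)/V₀ = e^(−t/τ) = e^(−3.84/1.43) = 0.0682.
Fraction remaining = 0.0682 → 6.82%.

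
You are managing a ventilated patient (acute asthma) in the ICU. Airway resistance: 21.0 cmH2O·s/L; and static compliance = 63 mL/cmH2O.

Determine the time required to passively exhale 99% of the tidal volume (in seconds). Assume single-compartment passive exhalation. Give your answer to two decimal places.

τ = R × C = 21.0 × 63 mL/cmH2O = 21.0 × 0.063 L/cmH2O = 1.323 s.
Exhaled fraction f = 1 − e^(−t/τ) → t = −τ·ln(1 − f) = −1.323·ln(0.01) = 6.093 s.

6.09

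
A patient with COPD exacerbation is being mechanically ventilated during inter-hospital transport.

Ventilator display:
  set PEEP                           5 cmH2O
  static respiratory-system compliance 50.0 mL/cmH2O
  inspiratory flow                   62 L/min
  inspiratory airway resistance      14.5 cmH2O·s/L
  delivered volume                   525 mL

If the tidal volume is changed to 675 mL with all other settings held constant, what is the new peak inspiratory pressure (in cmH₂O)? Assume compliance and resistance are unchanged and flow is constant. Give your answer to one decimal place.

33.5

Flow: 62 L/min ÷ 60 = 1.0333 L/s.
PIP = Vt/C + R·V̇ + PEEP (constant-flow equation of motion).
Only the elastic term changes: ΔPIP = ΔVt / C = (675 − 525) / 50.0 = 3.0 cmH2O.
Original PIP = 525/50.0 + 14.5×1.0333 + 5 = 30.483 cmH2O; new PIP = 30.483 + (3.0) = 33.483 cmH2O.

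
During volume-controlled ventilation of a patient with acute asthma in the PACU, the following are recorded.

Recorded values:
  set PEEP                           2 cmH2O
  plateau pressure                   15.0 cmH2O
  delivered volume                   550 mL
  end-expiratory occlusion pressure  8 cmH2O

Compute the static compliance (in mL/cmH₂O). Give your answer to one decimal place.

78.6

End-expiratory occlusion gives total PEEP = 8 cmH2O (intrinsic PEEP = 8 − 2 = 6). Use total PEEP for the elastic gradient.
Cstat = Vt / (Pplat − PEEPtotal) = 550 / (15.0 − 8) = 550 / 7.0 = 78.571 mL/cmH2O.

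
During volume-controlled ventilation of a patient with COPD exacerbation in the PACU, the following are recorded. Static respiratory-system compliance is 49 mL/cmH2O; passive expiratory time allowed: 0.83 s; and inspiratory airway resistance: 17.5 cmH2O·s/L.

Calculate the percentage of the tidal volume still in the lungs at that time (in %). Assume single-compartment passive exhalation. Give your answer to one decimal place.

τ = R × C = 17.5 × 49 mL/cmH2O = 17.5 × 0.049 L/cmH2O = 0.8575 s.
Passive exhalation: V(t)/V₀ = e^(−t/τ) = e^(−0.83/0.8575) = 0.3799.
Fraction remaining = 0.3799 → 37.99%.

38.0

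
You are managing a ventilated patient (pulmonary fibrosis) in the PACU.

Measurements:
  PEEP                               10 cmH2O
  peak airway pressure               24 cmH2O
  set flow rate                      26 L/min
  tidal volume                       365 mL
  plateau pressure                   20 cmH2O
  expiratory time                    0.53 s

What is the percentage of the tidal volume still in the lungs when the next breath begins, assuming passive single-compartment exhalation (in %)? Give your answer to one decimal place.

Flow: 26 L/min ÷ 60 = 0.4333 L/s.
R = (PIP − Pplat)/V̇ = (24 − 20) / 0.4333 = 4.0/0.4333 = 9.231 cmH2O·s/L.
C = Vt/(Pplat − PEEP) = 365.0 / (20 − 10) = 365.0/10.0 = 36.5 mL/cmH2O.
τ = R × C = 9.231 × 0.0365 L/cmH2O = 0.3369 s.
Fraction remaining at end-expiration = e^(−Te/τ) = e^(−0.53/0.3369) = 0.2074 → 20.74%.

20.7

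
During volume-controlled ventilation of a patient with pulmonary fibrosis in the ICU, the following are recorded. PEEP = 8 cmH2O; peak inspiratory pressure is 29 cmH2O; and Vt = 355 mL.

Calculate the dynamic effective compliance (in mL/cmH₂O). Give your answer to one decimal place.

16.9

Dynamic compliance = Vt / (PIP − PEEP) = 355 / (29 − 8) = 355 / 21.0 = 16.905 mL/cmH2O.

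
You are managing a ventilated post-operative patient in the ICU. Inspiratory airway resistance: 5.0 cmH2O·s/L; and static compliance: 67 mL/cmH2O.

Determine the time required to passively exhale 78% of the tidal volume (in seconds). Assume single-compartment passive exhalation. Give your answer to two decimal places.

0.51

τ = R × C = 5.0 × 67 mL/cmH2O = 5.0 × 0.067 L/cmH2O = 0.335 s.
Exhaled fraction f = 1 − e^(−t/τ) → t = −τ·ln(1 − f) = −0.335·ln(0.22) = 0.5072 s.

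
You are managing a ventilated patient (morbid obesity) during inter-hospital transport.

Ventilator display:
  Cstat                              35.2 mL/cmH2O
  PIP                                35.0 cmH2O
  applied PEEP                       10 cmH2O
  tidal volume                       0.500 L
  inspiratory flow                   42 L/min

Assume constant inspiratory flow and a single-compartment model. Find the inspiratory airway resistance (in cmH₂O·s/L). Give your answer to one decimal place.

15.4

Flow: 42 L/min ÷ 60 = 0.7 L/s.
Equation of motion (constant flow): PIP = Vt/C + R·V̇ + PEEP.
R·V̇ = PIP − Vt/C − PEEP = 35.0 − 500/35.2 − 10 = 35.0 − 14.205 − 10 = 10.795 cmH2O.
R = 10.795 / 0.7 = 15.421 cmH2O·s/L.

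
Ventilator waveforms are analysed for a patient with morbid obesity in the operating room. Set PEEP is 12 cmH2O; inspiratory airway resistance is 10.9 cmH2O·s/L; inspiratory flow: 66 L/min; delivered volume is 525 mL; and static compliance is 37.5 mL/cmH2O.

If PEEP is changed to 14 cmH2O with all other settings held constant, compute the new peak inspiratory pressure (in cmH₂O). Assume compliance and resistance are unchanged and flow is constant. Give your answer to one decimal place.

Flow: 66 L/min ÷ 60 = 1.1 L/s.
PIP = Vt/C + R·V̇ + PEEP (constant-flow equation of motion).
Only the baseline term changes: ΔPIP = ΔPEEP = 14 − 12 = 2.0 cmH2O.
Original PIP = 525/37.5 + 10.9×1.1 + 12 = 37.99 cmH2O; new PIP = 37.99 + (2.0) = 39.99 cmH2O.

40.0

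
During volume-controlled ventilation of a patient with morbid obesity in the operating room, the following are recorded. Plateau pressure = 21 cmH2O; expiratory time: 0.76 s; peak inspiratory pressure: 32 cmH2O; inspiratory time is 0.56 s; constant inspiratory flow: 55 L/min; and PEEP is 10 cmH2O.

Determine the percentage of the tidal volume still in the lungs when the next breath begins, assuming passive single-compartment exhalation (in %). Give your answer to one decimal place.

25.7

Flow: 55 L/min ÷ 60 = 0.9167 L/s.
Vt = flow × Ti = 0.9167 L/s × 0.56 s × 1000 mL/L = 513.35 mL.
R = (PIP − Pplat)/V̇ = (32 − 21) / 0.9167 = 11.0/0.9167 = 12.0 cmH2O·s/L.
C = Vt/(Pplat − PEEP) = 513.35 / (21 − 10) = 513.35/11.0 = 46.668 mL/cmH2O.
τ = R × C = 12.0 × 0.04667 L/cmH2O = 0.56 s.
Fraction remaining at end-expiration = e^(−Te/τ) = e^(−0.76/0.56) = 0.2574 → 25.74%.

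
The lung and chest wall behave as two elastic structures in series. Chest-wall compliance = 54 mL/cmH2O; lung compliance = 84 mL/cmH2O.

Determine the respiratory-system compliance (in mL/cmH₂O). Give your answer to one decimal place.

Lung and chest wall are elastances in series: 1/Crs = 1/CL + 1/Ccw.
1/Crs = 1/84 + 1/54 = 0.03042.
Crs = 32.873 mL/cmH2O.

32.9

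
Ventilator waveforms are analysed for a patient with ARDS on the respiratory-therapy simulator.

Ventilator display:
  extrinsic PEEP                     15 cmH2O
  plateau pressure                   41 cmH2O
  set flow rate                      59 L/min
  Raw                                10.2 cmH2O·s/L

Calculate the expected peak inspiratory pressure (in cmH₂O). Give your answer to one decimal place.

Flow: 59 L/min ÷ 60 = 0.9833 L/s.
PIP = Pplat + Raw × flow = 41 + 10.2 × 0.9833 = 41 + 10.03 = 51.03 cmH2O.

51.0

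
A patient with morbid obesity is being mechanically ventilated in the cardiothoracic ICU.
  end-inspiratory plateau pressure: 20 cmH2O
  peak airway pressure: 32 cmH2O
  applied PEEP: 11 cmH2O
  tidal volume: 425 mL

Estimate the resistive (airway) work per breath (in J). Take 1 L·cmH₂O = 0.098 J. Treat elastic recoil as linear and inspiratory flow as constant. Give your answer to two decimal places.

0.50

With constant inspiratory flow the resistive pressure is constant at PIP − Pplat = 32 − 20 = 12.0 cmH2O, so resistive work = 12.0 × 0.425 = 5.1 L·cmH2O.
× 0.098 J/(L·cmH2O) → 0.4998 J.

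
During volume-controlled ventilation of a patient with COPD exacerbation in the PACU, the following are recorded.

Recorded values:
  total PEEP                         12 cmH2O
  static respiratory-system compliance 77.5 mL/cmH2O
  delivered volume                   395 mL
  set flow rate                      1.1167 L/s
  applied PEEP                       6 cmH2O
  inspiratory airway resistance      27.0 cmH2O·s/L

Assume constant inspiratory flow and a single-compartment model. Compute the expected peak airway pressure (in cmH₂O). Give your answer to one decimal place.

47.2

Total PEEP = 12 cmH2O (set 6 + intrinsic 6); this is the baseline alveolar pressure.
Equation of motion (constant flow): PIP = Vt/C + R·V̇ + PEEP.
PIP = 395/77.5 + 27.0×1.1167 + 12 = 5.097 + 30.151 + 12 = 47.248 cmH2O.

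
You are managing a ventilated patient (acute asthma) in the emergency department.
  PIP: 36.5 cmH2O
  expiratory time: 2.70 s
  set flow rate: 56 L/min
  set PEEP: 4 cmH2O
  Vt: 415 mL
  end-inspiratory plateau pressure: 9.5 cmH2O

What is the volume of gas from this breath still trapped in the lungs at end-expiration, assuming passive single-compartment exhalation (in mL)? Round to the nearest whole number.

Flow: 56 L/min ÷ 60 = 0.9333 L/s.
R = (PIP − Pplat)/V̇ = (36.5 − 9.5) / 0.9333 = 27.0/0.9333 = 28.93 cmH2O·s/L.
C = Vt/(Pplat − PEEP) = 415.0 / (9.5 − 4) = 415.0/5.5 = 75.455 mL/cmH2O.
τ = R × C = 28.93 × 0.07546 L/cmH2O = 2.183 s.
Fraction remaining = e^(−Te/τ) = e^(−2.70/2.183) = 0.2903.
Trapped volume = 415.0 × 0.2903 = 120.47 mL.

120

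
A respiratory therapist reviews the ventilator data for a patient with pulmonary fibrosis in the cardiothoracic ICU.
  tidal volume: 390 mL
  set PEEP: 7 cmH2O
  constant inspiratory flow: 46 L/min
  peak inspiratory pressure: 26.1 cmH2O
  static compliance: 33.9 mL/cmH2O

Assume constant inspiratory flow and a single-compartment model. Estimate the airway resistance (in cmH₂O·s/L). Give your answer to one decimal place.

Flow: 46 L/min ÷ 60 = 0.7667 L/s.
Equation of motion (constant flow): PIP = Vt/C + R·V̇ + PEEP.
R·V̇ = PIP − Vt/C − PEEP = 26.1 − 390/33.9 − 7 = 26.1 − 11.504 − 7 = 7.596 cmH2O.
R = 7.596 / 0.7667 = 9.907 cmH2O·s/L.

9.9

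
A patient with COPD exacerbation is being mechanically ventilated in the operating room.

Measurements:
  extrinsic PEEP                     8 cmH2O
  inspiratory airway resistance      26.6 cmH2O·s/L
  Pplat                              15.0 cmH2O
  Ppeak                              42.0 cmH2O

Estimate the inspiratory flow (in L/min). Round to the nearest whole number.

flow = (PIP − Pplat) / Raw = (42.0 − 15.0) / 26.6 = 1.015 L/s × 60 = 60.9 L/min.

61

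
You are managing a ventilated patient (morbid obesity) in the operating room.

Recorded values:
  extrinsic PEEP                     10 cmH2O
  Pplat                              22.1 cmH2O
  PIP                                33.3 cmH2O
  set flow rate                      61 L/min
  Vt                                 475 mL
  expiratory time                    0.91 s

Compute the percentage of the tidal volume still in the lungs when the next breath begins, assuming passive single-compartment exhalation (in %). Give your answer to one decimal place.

12.2

Flow: 61 L/min ÷ 60 = 1.0167 L/s.
R = (PIP − Pplat)/V̇ = (33.3 − 22.1) / 1.0167 = 11.2/1.0167 = 11.016 cmH2O·s/L.
C = Vt/(Pplat − PEEP) = 475.0 / (22.1 − 10) = 475.0/12.1 = 39.256 mL/cmH2O.
τ = R × C = 11.016 × 0.03926 L/cmH2O = 0.4325 s.
Fraction remaining at end-expiration = e^(−Te/τ) = e^(−0.91/0.4325) = 0.122 → 12.2%.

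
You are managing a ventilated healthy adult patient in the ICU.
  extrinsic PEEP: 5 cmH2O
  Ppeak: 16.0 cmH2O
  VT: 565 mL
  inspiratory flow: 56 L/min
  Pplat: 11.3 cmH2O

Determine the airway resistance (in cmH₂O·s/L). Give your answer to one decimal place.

5.0

Flow: 56 L/min ÷ 60 = 0.9333 L/s.
Raw = (PIP − Pplat) / flow = (16.0 − 11.3) / 0.9333 = 4.7 / 0.9333 = 5.036 cmH2O·s/L.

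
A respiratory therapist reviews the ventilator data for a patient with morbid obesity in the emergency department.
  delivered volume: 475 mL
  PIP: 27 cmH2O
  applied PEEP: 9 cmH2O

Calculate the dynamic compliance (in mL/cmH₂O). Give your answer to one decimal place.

Dynamic compliance = Vt / (PIP − PEEP) = 475 / (27 − 9) = 475 / 18.0 = 26.389 mL/cmH2O.

26.4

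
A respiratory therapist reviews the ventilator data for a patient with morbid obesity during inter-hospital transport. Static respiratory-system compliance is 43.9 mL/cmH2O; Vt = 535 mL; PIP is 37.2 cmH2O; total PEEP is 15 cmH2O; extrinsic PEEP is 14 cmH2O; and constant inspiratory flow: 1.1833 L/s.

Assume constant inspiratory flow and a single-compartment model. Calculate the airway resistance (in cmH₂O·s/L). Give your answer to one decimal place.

8.5

Total PEEP = 15 cmH2O (set 14 + intrinsic 1); this is the baseline alveolar pressure.
Equation of motion (constant flow): PIP = Vt/C + R·V̇ + PEEP.
R·V̇ = PIP − Vt/C − PEEP = 37.2 − 535/43.9 − 15 = 37.2 − 12.187 − 15 = 10.013 cmH2O.
R = 10.013 / 1.1833 = 8.462 cmH2O·s/L.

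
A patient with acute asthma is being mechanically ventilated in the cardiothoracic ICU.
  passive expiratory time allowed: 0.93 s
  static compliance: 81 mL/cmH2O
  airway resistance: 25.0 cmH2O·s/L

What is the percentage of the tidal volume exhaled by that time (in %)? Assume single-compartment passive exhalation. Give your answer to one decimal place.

36.8

τ = R × C = 25.0 × 81 mL/cmH2O = 25.0 × 0.081 L/cmH2O = 2.025 s.
Passive exhalation: V(t)/V₀ = e^(−t/τ) = e^(−0.93/2.025) = 0.6318.
Fraction exhaled = 1 − 0.6318 = 0.3682 → 36.82%.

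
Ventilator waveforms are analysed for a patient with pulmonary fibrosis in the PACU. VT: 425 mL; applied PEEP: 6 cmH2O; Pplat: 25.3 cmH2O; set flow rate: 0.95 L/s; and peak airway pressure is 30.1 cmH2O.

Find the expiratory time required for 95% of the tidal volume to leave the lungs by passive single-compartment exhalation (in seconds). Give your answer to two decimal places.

0.33

R = (PIP − Pplat)/V̇ = (30.1 − 25.3) / 0.95 = 4.8/0.95 = 5.053 cmH2O·s/L.
C = Vt/(Pplat − PEEP) = 425.0 / (25.3 − 6) = 425.0/19.3 = 22.021 mL/cmH2O.
τ = R × C = 5.053 × 0.02202 L/cmH2O = 0.1113 s.
t = −τ·ln(1 − 0.95) = −0.1113·ln(0.05) = 0.3334 s.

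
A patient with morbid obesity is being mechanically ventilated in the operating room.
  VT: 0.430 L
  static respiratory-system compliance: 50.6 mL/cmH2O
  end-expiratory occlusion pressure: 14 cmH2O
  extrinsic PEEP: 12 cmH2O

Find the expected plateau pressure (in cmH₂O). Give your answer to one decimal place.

End-expiratory occlusion gives total PEEP = 14 cmH2O (intrinsic PEEP = 14 − 12 = 2). Use total PEEP for the elastic gradient.
Pplat = PEEPtotal + Vt / Cstat = 14 + 430 / 50.6 = 14 + 8.498 = 22.498 cmH2O.

22.5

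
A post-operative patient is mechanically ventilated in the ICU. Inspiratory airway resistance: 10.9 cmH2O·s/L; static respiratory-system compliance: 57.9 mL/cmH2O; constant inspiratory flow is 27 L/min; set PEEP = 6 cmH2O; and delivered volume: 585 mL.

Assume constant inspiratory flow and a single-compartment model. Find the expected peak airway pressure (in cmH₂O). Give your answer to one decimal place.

21.0

Flow: 27 L/min ÷ 60 = 0.45 L/s.
Equation of motion (constant flow): PIP = Vt/C + R·V̇ + PEEP.
PIP = 585/57.9 + 10.9×0.45 + 6 = 10.104 + 4.905 + 6 = 21.009 cmH2O.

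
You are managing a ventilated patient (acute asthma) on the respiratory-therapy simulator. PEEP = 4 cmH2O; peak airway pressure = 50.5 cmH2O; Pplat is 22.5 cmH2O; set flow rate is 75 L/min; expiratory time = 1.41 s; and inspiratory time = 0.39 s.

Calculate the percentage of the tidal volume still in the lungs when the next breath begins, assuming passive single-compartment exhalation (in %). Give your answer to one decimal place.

Flow: 75 L/min ÷ 60 = 1.25 L/s.
Vt = flow × Ti = 1.25 L/s × 0.39 s × 1000 mL/L = 487.5 mL.
R = (PIP − Pplat)/V̇ = (50.5 − 22.5) / 1.25 = 28.0/1.25 = 22.4 cmH2O·s/L.
C = Vt/(Pplat − PEEP) = 487.5 / (22.5 − 4) = 487.5/18.5 = 26.351 mL/cmH2O.
τ = R × C = 22.4 × 0.02635 L/cmH2O = 0.5902 s.
Fraction remaining at end-expiration = e^(−Te/τ) = e^(−1.41/0.5902) = 0.09172 → 9.172%.

9.2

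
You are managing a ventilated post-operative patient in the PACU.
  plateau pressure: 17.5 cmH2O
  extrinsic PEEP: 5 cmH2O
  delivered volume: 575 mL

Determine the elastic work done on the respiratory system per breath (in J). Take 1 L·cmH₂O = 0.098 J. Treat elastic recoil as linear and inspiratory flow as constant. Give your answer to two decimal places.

Elastic work ≈ ½ × (Pplat − PEEP) × Vt = 0.5 × (17.5 − 5) × 0.575 L = 0.5 × 12.5 × 0.575 = 3.594 L·cmH2O.
× 0.098 J/(L·cmH2O) → 0.3522 J.

0.35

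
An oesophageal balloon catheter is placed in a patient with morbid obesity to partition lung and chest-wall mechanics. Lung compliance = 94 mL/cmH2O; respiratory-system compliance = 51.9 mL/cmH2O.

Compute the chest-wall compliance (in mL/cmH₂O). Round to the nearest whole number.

116

1/Ccw = 1/Crs − 1/CL.
1/Ccw = 1/51.9 − 1/94 = 0.00863.
Ccw = 115.87 mL/cmH2O.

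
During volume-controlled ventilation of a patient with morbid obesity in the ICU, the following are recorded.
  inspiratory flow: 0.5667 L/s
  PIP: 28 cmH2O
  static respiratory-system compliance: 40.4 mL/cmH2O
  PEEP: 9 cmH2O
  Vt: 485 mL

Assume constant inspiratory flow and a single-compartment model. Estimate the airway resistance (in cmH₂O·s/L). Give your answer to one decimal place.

Equation of motion (constant flow): PIP = Vt/C + R·V̇ + PEEP.
R·V̇ = PIP − Vt/C − PEEP = 28 − 485/40.4 − 9 = 28 − 12.005 − 9 = 6.995 cmH2O.
R = 6.995 / 0.5667 = 12.343 cmH2O·s/L.

12.3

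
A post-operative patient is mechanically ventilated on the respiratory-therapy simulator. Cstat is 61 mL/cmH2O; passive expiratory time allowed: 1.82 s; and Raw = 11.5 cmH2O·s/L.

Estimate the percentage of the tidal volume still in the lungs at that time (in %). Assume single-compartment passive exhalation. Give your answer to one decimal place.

τ = R × C = 11.5 × 61 mL/cmH2O = 11.5 × 0.061 L/cmH2O = 0.7015 s.
Passive exhalation: V(t)/V₀ = e^(−t/τ) = e^(−1.82/0.7015) = 0.07469.
Fraction remaining = 0.07469 → 7.469%.

7.5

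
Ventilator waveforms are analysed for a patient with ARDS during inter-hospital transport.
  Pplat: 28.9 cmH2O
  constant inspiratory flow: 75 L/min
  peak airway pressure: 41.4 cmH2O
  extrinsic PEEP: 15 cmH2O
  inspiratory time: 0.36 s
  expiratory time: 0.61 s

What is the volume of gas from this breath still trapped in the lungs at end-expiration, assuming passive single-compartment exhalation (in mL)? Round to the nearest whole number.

Flow: 75 L/min ÷ 60 = 1.25 L/s.
Vt = flow × Ti = 1.25 L/s × 0.36 s × 1000 mL/L = 450.0 mL.
R = (PIP − Pplat)/V̇ = (41.4 − 28.9) / 1.25 = 12.5/1.25 = 10.0 cmH2O·s/L.
C = Vt/(Pplat − PEEP) = 450.0 / (28.9 − 15) = 450.0/13.9 = 32.374 mL/cmH2O.
τ = R × C = 10.0 × 0.03237 L/cmH2O = 0.3237 s.
Fraction remaining = e^(−Te/τ) = e^(−0.61/0.3237) = 0.1519.
Trapped volume = 450.0 × 0.1519 = 68.355 mL.

68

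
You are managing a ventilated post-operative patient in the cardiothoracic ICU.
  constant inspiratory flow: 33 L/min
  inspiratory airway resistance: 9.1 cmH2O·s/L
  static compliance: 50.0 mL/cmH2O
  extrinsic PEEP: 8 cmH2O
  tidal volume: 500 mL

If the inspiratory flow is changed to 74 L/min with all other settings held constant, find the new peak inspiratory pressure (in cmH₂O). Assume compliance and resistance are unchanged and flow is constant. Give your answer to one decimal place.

29.2

Flow: 33 L/min ÷ 60 = 0.55 L/s.
New flow: 74 L/min ÷ 60 = 1.2333 L/s.
PIP = Vt/C + R·V̇ + PEEP (constant-flow equation of motion).
Only the resistive term changes: ΔPIP = R × ΔV̇ = 9.1 × (1.2333 − 0.55) = 9.1 × 0.6833 = 6.218 cmH2O.
Original PIP = 500/50.0 + 9.1×0.55 + 8 = 23.005 cmH2O; new PIP = 23.005 + (6.218) = 29.223 cmH2O.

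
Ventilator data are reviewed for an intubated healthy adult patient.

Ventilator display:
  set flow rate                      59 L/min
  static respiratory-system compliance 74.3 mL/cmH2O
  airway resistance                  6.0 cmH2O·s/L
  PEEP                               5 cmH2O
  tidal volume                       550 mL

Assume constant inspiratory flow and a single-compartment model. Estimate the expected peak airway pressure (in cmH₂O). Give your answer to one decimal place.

18.3

Flow: 59 L/min ÷ 60 = 0.9833 L/s.
Equation of motion (constant flow): PIP = Vt/C + R·V̇ + PEEP.
PIP = 550/74.3 + 6.0×0.9833 + 5 = 7.402 + 5.9 + 5 = 18.302 cmH2O.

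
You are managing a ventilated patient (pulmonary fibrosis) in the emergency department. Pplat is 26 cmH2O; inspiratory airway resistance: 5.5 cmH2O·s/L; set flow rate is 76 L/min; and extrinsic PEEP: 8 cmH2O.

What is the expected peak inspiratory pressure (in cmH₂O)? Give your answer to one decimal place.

Flow: 76 L/min ÷ 60 = 1.2667 L/s.
PIP = Pplat + Raw × flow = 26 + 5.5 × 1.2667 = 26 + 6.967 = 32.967 cmH2O.

33.0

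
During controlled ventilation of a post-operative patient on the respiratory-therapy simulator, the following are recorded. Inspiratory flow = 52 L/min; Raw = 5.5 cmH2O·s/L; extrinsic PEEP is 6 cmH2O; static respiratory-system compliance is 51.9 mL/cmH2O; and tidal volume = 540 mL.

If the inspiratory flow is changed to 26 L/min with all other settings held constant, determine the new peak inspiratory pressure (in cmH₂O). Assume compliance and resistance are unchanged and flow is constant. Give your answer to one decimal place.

Flow: 52 L/min ÷ 60 = 0.8667 L/s.
New flow: 26 L/min ÷ 60 = 0.4333 L/s.
PIP = Vt/C + R·V̇ + PEEP (constant-flow equation of motion).
Only the resistive term changes: ΔPIP = R × ΔV̇ = 5.5 × (0.4333 − 0.8667) = 5.5 × -0.4334 = -2.384 cmH2O.
Original PIP = 540/51.9 + 5.5×0.8667 + 6 = 21.171 cmH2O; new PIP = 21.171 + (-2.384) = 18.787 cmH2O.

18.8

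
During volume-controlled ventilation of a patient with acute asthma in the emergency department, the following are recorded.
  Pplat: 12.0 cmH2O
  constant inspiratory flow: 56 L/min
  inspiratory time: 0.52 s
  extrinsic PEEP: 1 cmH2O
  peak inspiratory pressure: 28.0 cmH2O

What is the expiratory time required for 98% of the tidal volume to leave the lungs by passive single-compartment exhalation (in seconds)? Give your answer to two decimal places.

Flow: 56 L/min ÷ 60 = 0.9333 L/s.
Vt = flow × Ti = 0.9333 L/s × 0.52 s × 1000 mL/L = 485.32 mL.
R = (PIP − Pplat)/V̇ = (28.0 − 12.0) / 0.9333 = 16.0/0.9333 = 17.143 cmH2O·s/L.
C = Vt/(Pplat − PEEP) = 485.32 / (12.0 − 1) = 485.32/11.0 = 44.12 mL/cmH2O.
τ = R × C = 17.143 × 0.04412 L/cmH2O = 0.7563 s.
t = −τ·ln(1 − 0.98) = −0.7563·ln(0.02) = 2.959 s.

2.96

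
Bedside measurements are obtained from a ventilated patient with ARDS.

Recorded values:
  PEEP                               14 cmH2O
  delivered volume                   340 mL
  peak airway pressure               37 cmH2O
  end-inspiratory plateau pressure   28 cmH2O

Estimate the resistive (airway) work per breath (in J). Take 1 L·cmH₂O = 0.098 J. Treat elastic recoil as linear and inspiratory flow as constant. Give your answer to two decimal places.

With constant inspiratory flow the resistive pressure is constant at PIP − Pplat = 37 − 28 = 9.0 cmH2O, so resistive work = 9.0 × 0.340 = 3.06 L·cmH2O.
× 0.098 J/(L·cmH2O) → 0.2999 J.

0.30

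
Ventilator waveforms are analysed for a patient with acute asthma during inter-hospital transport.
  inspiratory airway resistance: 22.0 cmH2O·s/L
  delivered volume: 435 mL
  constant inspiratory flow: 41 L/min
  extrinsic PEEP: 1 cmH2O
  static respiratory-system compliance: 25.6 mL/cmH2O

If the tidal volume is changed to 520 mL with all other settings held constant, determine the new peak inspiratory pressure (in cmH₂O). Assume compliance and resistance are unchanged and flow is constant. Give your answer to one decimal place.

Flow: 41 L/min ÷ 60 = 0.6833 L/s.
PIP = Vt/C + R·V̇ + PEEP (constant-flow equation of motion).
Only the elastic term changes: ΔPIP = ΔVt / C = (520 − 435) / 25.6 = 3.32 cmH2O.
Original PIP = 435/25.6 + 22.0×0.6833 + 1 = 33.025 cmH2O; new PIP = 33.025 + (3.32) = 36.345 cmH2O.

36.3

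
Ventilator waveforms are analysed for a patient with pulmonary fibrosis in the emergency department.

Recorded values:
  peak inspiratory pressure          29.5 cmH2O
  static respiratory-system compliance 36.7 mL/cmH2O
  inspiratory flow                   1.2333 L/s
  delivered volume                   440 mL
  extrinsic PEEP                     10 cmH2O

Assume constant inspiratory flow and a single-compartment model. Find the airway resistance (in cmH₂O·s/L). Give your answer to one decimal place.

6.1

Equation of motion (constant flow): PIP = Vt/C + R·V̇ + PEEP.
R·V̇ = PIP − Vt/C − PEEP = 29.5 − 440/36.7 − 10 = 29.5 − 11.989 − 10 = 7.511 cmH2O.
R = 7.511 / 1.2333 = 6.09 cmH2O·s/L.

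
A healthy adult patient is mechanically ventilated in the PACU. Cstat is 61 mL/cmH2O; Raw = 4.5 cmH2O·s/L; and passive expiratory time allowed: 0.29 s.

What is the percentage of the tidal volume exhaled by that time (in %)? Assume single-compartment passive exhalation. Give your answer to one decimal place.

65.2

τ = R × C = 4.5 × 61 mL/cmH2O = 4.5 × 0.061 L/cmH2O = 0.2745 s.
Passive exhalation: V(t)/V₀ = e^(−t/τ) = e^(−0.29/0.2745) = 0.3477.
Fraction exhaled = 1 − 0.3477 = 0.6523 → 65.23%.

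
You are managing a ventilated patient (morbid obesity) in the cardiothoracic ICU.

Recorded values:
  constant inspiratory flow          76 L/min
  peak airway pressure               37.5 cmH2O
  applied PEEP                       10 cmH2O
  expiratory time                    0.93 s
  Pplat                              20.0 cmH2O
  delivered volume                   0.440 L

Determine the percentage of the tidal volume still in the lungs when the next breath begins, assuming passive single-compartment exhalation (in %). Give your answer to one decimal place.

21.7

Flow: 76 L/min ÷ 60 = 1.2667 L/s.
R = (PIP − Pplat)/V̇ = (37.5 − 20.0) / 1.2667 = 17.5/1.2667 = 13.815 cmH2O·s/L.
C = Vt/(Pplat − PEEP) = 440.0 / (20.0 − 10) = 440.0/10.0 = 44.0 mL/cmH2O.
τ = R × C = 13.815 × 0.044 L/cmH2O = 0.6079 s.
Fraction remaining at end-expiration = e^(−Te/τ) = e^(−0.93/0.6079) = 0.2166 → 21.66%.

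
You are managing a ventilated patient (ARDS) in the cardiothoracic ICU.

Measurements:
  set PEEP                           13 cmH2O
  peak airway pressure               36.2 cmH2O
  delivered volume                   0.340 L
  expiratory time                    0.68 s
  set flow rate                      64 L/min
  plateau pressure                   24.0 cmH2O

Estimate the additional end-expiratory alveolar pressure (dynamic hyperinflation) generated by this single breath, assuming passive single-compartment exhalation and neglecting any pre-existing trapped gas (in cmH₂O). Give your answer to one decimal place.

1.6

Flow: 64 L/min ÷ 60 = 1.0667 L/s.
R = (PIP − Pplat)/V̇ = (36.2 − 24.0) / 1.0667 = 12.2/1.0667 = 11.437 cmH2O·s/L.
C = Vt/(Pplat − PEEP) = 340.0 / (24.0 − 13) = 340.0/11.0 = 30.909 mL/cmH2O.
τ = R × C = 11.437 × 0.03091 L/cmH2O = 0.3535 s.
Fraction remaining = e^(−Te/τ) = e^(−0.68/0.3535) = 0.1461; trapped volume = 340.0 × 0.1461 = 49.674 mL.
Additional alveolar pressure from trapping ≈ V_trapped / C = 49.674 / 30.909 = 1.607 cmH2O.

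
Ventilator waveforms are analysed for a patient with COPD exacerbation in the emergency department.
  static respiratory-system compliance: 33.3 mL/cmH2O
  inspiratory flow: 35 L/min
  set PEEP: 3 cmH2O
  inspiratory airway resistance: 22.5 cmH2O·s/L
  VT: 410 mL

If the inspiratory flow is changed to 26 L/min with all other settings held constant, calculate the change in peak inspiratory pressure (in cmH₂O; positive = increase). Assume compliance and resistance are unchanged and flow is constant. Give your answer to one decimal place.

-3.4

Flow: 35 L/min ÷ 60 = 0.5833 L/s.
New flow: 26 L/min ÷ 60 = 0.4333 L/s.
PIP = Vt/C + R·V̇ + PEEP (constant-flow equation of motion).
Only the resistive term changes: ΔPIP = R × ΔV̇ = 22.5 × (0.4333 − 0.5833) = 22.5 × -0.15 = -3.375 cmH2O.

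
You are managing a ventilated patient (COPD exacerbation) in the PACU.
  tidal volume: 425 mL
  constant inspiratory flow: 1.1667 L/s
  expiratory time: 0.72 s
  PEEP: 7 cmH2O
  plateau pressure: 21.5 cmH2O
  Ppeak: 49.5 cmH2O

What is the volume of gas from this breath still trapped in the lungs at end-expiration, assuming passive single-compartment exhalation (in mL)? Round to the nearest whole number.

153

R = (PIP − Pplat)/V̇ = (49.5 − 21.5) / 1.1667 = 28.0/1.1667 = 23.999 cmH2O·s/L.
C = Vt/(Pplat − PEEP) = 425.0 / (21.5 − 7) = 425.0/14.5 = 29.31 mL/cmH2O.
τ = R × C = 23.999 × 0.02931 L/cmH2O = 0.7034 s.
Fraction remaining = e^(−Te/τ) = e^(−0.72/0.7034) = 0.3593.
Trapped volume = 425.0 × 0.3593 = 152.7 mL.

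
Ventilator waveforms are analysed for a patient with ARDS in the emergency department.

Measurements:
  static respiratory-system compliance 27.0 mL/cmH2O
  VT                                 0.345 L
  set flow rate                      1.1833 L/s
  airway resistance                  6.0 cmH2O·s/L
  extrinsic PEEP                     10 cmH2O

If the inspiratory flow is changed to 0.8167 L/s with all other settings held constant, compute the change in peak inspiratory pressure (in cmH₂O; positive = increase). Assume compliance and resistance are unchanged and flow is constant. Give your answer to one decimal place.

PIP = Vt/C + R·V̇ + PEEP (constant-flow equation of motion).
Only the resistive term changes: ΔPIP = R × ΔV̇ = 6.0 × (0.8167 − 1.1833) = 6.0 × -0.3666 = -2.2 cmH2O.

-2.2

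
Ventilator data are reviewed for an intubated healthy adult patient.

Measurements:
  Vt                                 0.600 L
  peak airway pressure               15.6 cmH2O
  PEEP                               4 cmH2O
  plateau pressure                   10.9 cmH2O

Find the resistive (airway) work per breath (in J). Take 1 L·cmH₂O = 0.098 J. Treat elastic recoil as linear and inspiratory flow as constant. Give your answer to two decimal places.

0.28

With constant inspiratory flow the resistive pressure is constant at PIP − Pplat = 15.6 − 10.9 = 4.7 cmH2O, so resistive work = 4.7 × 0.600 = 2.82 L·cmH2O.
× 0.098 J/(L·cmH2O) → 0.2764 J.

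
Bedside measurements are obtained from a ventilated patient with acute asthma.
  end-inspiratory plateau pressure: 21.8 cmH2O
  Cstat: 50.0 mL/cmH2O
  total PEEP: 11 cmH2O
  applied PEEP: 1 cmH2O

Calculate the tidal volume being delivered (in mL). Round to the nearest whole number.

540

End-expiratory occlusion gives total PEEP = 11 cmH2O (intrinsic PEEP = 11 − 1 = 10). Use total PEEP for the elastic gradient.
Vt = Cstat × (Pplat − PEEPtotal) = 50.0 × (21.8 − 11) = 50.0 × 10.8 = 540.0 mL.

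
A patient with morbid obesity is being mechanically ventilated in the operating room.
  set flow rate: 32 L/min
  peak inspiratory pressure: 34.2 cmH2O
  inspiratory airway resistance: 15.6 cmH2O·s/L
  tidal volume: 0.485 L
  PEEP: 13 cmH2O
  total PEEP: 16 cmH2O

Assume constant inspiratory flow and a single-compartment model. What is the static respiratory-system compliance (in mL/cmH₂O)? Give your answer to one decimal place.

Flow: 32 L/min ÷ 60 = 0.5333 L/s.
Total PEEP = 16 cmH2O (set 13 + intrinsic 3); this is the baseline alveolar pressure.
Equation of motion (constant flow): PIP = Vt/C + R·V̇ + PEEP.
Vt/C = PIP − R·V̇ − PEEP = 34.2 − 15.6×0.5333 − 16 = 34.2 − 8.319 − 16 = 9.881 cmH2O.
C = Vt / 9.881 = 485 / 9.881 = 49.084 mL/cmH2O.

49.1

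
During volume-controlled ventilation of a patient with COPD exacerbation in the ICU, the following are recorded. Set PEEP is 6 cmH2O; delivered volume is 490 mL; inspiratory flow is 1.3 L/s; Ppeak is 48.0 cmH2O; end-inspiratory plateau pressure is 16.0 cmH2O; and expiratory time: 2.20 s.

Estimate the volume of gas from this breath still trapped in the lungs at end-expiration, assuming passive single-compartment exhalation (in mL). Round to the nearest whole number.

79

R = (PIP − Pplat)/V̇ = (48.0 − 16.0) / 1.3 = 32.0/1.3 = 24.615 cmH2O·s/L.
C = Vt/(Pplat − PEEP) = 490.0 / (16.0 − 6) = 490.0/10.0 = 49.0 mL/cmH2O.
τ = R × C = 24.615 × 0.049 L/cmH2O = 1.206 s.
Fraction remaining = e^(−Te/τ) = e^(−2.20/1.206) = 0.1613.
Trapped volume = 490.0 × 0.1613 = 79.037 mL.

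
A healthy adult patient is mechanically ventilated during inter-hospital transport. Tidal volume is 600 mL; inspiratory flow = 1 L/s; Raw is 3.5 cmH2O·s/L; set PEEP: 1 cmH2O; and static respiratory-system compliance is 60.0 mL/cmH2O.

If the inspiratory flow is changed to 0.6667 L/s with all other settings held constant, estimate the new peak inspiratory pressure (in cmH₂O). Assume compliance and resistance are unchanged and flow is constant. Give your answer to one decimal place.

PIP = Vt/C + R·V̇ + PEEP (constant-flow equation of motion).
Only the resistive term changes: ΔPIP = R × ΔV̇ = 3.5 × (0.6667 − 1) = 3.5 × -0.3333 = -1.167 cmH2O.
Original PIP = 600/60.0 + 3.5×1 + 1 = 14.5 cmH2O; new PIP = 14.5 + (-1.167) = 13.333 cmH2O.

13.3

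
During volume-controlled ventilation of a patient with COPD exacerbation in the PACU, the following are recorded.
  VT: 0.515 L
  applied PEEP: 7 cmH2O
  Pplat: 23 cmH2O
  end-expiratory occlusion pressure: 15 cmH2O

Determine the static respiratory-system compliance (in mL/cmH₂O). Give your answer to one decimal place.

End-expiratory occlusion gives total PEEP = 15 cmH2O (intrinsic PEEP = 15 − 7 = 8). Use total PEEP for the elastic gradient.
Cstat = Vt / (Pplat − PEEPtotal) = 515 / (23 − 15) = 515 / 8.0 = 64.375 mL/cmH2O.

64.4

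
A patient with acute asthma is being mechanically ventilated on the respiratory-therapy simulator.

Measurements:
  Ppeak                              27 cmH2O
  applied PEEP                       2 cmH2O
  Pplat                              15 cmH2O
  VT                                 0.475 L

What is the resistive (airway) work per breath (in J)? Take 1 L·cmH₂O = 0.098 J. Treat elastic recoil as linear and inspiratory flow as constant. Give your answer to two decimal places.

0.56

With constant inspiratory flow the resistive pressure is constant at PIP − Pplat = 27 − 15 = 12.0 cmH2O, so resistive work = 12.0 × 0.475 = 5.7 L·cmH2O.
× 0.098 J/(L·cmH2O) → 0.5586 J.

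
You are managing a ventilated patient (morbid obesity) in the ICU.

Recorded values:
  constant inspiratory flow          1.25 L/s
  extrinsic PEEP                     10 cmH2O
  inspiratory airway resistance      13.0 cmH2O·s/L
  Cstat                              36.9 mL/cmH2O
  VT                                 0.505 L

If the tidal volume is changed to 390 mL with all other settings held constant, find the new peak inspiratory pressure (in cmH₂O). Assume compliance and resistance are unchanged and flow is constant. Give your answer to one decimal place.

PIP = Vt/C + R·V̇ + PEEP (constant-flow equation of motion).
Only the elastic term changes: ΔPIP = ΔVt / C = (390 − 505) / 36.9 = -3.117 cmH2O.
Original PIP = 505/36.9 + 13.0×1.25 + 10 = 39.936 cmH2O; new PIP = 39.936 + (-3.117) = 36.819 cmH2O.

36.8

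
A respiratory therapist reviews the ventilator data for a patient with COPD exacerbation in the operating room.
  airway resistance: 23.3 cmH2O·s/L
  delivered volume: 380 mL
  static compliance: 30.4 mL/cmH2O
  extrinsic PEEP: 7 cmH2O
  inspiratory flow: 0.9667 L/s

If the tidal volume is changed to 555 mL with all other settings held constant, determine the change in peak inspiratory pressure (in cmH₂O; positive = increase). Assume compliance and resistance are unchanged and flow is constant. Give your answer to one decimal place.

PIP = Vt/C + R·V̇ + PEEP (constant-flow equation of motion).
Only the elastic term changes: ΔPIP = ΔVt / C = (555 − 380) / 30.4 = 5.757 cmH2O.

5.8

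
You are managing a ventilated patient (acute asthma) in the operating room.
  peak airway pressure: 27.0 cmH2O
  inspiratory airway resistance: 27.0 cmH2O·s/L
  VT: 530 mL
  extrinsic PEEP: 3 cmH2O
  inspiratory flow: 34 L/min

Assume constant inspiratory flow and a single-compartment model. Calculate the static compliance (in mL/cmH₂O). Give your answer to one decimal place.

Flow: 34 L/min ÷ 60 = 0.5667 L/s.
Equation of motion (constant flow): PIP = Vt/C + R·V̇ + PEEP.
Vt/C = PIP − R·V̇ − PEEP = 27.0 − 27.0×0.5667 − 3 = 27.0 − 15.301 − 3 = 8.699 cmH2O.
C = Vt / 8.699 = 530 / 8.699 = 60.927 mL/cmH2O.

60.9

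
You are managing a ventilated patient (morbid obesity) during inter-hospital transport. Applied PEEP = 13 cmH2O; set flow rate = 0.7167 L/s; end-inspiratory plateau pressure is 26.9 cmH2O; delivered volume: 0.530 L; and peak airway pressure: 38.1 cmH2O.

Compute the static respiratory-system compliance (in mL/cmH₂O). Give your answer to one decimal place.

38.1

Cstat = Vt / (Pplat − PEEP) = 530 / (26.9 − 13) = 530 / 13.9 = 38.129 mL/cmH2O.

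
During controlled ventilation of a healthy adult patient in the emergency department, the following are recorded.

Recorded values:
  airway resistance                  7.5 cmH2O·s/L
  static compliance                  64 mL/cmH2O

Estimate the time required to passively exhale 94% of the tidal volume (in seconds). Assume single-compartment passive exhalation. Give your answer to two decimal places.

1.35

τ = R × C = 7.5 × 64 mL/cmH2O = 7.5 × 0.064 L/cmH2O = 0.48 s.
Exhaled fraction f = 1 − e^(−t/τ) → t = −τ·ln(1 − f) = −0.48·ln(0.06) = 1.35 s.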